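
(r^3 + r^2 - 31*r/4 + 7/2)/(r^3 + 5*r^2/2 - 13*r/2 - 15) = (4*r^3 + 4*r^2 - 31*r + 14)/(2*(2*r^3 + 5*r^2 - 13*r - 30))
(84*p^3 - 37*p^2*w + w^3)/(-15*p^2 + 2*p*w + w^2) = (-28*p^2 + 3*p*w + w^2)/(5*p + w)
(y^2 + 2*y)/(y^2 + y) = (y + 2)/(y + 1)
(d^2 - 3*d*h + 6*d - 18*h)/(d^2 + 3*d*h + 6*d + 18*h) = (d - 3*h)/(d + 3*h)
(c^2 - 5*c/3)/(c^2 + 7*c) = (c - 5/3)/(c + 7)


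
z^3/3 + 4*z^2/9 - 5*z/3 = z*(z/3 + 1)*(z - 5/3)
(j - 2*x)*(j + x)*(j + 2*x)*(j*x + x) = j^4*x + j^3*x^2 + j^3*x - 4*j^2*x^3 + j^2*x^2 - 4*j*x^4 - 4*j*x^3 - 4*x^4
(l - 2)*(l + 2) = l^2 - 4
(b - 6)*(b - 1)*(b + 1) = b^3 - 6*b^2 - b + 6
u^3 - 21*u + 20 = (u - 4)*(u - 1)*(u + 5)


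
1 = 1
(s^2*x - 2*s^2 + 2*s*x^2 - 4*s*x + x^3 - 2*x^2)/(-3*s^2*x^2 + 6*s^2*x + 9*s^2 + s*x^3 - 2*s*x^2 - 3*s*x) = (-s^2*x + 2*s^2 - 2*s*x^2 + 4*s*x - x^3 + 2*x^2)/(s*(3*s*x^2 - 6*s*x - 9*s - x^3 + 2*x^2 + 3*x))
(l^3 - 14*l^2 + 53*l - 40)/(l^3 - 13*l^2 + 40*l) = (l - 1)/l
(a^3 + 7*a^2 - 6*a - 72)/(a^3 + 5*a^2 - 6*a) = (a^2 + a - 12)/(a*(a - 1))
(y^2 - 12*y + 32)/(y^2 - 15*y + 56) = (y - 4)/(y - 7)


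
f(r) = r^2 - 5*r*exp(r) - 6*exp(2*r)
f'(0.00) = -17.00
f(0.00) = -6.00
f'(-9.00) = -18.00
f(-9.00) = 81.01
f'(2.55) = -2190.49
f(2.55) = -1140.92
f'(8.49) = -284350700.08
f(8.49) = -142266399.79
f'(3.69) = -20174.75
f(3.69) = -10346.75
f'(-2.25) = -3.97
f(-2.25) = 6.18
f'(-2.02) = -3.57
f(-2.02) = 5.31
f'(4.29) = -65810.65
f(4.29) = -33491.36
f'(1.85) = -572.30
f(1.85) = -298.09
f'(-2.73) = -4.95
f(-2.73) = 8.32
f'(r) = -5*r*exp(r) + 2*r - 12*exp(2*r) - 5*exp(r)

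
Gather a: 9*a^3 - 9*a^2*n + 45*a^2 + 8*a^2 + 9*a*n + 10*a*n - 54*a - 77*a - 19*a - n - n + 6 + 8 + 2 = 9*a^3 + a^2*(53 - 9*n) + a*(19*n - 150) - 2*n + 16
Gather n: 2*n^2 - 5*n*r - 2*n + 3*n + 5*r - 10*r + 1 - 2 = 2*n^2 + n*(1 - 5*r) - 5*r - 1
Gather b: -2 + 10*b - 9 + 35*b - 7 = 45*b - 18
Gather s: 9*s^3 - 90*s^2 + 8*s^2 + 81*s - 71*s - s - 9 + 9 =9*s^3 - 82*s^2 + 9*s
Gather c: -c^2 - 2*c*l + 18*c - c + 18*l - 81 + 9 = -c^2 + c*(17 - 2*l) + 18*l - 72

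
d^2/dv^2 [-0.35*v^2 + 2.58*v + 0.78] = -0.700000000000000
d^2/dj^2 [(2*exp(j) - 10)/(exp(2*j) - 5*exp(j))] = 2*exp(-j)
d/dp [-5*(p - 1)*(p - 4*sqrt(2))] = -10*p + 5 + 20*sqrt(2)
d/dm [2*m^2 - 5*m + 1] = 4*m - 5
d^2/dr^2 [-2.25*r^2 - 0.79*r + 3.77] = -4.50000000000000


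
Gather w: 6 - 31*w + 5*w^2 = 5*w^2 - 31*w + 6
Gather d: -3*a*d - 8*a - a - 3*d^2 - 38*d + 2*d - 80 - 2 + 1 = -9*a - 3*d^2 + d*(-3*a - 36) - 81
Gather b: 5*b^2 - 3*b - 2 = 5*b^2 - 3*b - 2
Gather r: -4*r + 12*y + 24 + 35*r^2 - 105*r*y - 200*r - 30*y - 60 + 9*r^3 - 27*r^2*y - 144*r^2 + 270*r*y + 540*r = 9*r^3 + r^2*(-27*y - 109) + r*(165*y + 336) - 18*y - 36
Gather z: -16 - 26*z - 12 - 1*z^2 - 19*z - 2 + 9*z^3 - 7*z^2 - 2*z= 9*z^3 - 8*z^2 - 47*z - 30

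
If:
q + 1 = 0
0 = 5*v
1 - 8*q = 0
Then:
No Solution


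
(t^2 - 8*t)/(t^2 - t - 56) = t/(t + 7)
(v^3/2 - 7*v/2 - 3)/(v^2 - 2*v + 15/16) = 8*(v^3 - 7*v - 6)/(16*v^2 - 32*v + 15)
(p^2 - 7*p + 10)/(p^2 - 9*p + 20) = (p - 2)/(p - 4)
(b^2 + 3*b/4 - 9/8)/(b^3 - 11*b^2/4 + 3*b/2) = (b + 3/2)/(b*(b - 2))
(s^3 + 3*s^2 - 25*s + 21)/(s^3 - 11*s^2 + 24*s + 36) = (s^3 + 3*s^2 - 25*s + 21)/(s^3 - 11*s^2 + 24*s + 36)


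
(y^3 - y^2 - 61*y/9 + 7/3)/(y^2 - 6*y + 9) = (y^2 + 2*y - 7/9)/(y - 3)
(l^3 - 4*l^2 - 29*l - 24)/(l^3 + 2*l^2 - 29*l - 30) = (l^2 - 5*l - 24)/(l^2 + l - 30)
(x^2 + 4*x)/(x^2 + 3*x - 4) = x/(x - 1)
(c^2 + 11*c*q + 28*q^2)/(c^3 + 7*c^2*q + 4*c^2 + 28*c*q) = (c + 4*q)/(c*(c + 4))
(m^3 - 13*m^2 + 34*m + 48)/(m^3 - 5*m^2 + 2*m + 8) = (m^2 - 14*m + 48)/(m^2 - 6*m + 8)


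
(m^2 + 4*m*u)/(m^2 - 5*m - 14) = m*(m + 4*u)/(m^2 - 5*m - 14)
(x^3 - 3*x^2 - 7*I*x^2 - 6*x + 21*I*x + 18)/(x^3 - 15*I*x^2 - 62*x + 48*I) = (x - 3)/(x - 8*I)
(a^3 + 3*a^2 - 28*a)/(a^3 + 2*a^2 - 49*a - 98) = a*(a - 4)/(a^2 - 5*a - 14)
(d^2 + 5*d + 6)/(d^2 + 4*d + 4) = (d + 3)/(d + 2)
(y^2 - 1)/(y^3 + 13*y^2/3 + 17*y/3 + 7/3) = 3*(y - 1)/(3*y^2 + 10*y + 7)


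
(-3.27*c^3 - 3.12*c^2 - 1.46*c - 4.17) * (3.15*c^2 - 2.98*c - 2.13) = -10.3005*c^5 - 0.0833999999999993*c^4 + 11.6637*c^3 - 2.1391*c^2 + 15.5364*c + 8.8821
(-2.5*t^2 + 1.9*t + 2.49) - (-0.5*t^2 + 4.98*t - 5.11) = -2.0*t^2 - 3.08*t + 7.6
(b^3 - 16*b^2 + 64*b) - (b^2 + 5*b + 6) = b^3 - 17*b^2 + 59*b - 6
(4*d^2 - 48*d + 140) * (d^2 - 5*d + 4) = 4*d^4 - 68*d^3 + 396*d^2 - 892*d + 560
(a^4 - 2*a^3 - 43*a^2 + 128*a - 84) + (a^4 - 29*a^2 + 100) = 2*a^4 - 2*a^3 - 72*a^2 + 128*a + 16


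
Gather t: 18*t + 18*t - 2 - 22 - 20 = 36*t - 44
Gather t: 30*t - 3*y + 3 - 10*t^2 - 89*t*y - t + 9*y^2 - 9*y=-10*t^2 + t*(29 - 89*y) + 9*y^2 - 12*y + 3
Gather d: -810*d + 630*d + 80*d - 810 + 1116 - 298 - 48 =-100*d - 40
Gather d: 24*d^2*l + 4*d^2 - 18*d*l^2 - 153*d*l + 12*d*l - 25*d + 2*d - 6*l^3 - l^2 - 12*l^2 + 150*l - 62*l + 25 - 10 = d^2*(24*l + 4) + d*(-18*l^2 - 141*l - 23) - 6*l^3 - 13*l^2 + 88*l + 15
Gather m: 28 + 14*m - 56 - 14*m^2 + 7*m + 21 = -14*m^2 + 21*m - 7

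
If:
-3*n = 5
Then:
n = -5/3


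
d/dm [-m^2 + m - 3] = 1 - 2*m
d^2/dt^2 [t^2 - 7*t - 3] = 2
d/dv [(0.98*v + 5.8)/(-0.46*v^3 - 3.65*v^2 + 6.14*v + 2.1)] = (0.9016*v^3 + 11.581*v^2 + 42.34*v - 33.554)/(0.2116*v^6 + 3.358*v^5 + 7.6737*v^4 - 46.754*v^3 + 22.3696*v^2 + 25.788*v + 4.41)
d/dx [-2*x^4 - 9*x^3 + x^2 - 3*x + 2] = -8*x^3 - 27*x^2 + 2*x - 3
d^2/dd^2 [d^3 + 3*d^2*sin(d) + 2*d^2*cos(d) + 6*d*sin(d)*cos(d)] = -3*d^2*sin(d) - 2*d^2*cos(d) - 8*d*sin(d) - 12*d*sin(2*d) + 12*d*cos(d) + 6*d + 6*sin(d) + 4*cos(d) + 12*cos(2*d)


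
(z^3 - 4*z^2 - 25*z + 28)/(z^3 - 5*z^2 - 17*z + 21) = (z + 4)/(z + 3)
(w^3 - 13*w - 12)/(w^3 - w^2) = (w^3 - 13*w - 12)/(w^2*(w - 1))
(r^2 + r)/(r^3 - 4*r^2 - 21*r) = (r + 1)/(r^2 - 4*r - 21)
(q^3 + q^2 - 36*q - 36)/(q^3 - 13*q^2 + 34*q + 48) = (q + 6)/(q - 8)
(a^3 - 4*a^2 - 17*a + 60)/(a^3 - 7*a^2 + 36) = (a^2 - a - 20)/(a^2 - 4*a - 12)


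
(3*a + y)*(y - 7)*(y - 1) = 3*a*y^2 - 24*a*y + 21*a + y^3 - 8*y^2 + 7*y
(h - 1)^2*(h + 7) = h^3 + 5*h^2 - 13*h + 7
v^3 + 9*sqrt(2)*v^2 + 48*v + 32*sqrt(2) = (v + sqrt(2))*(v + 4*sqrt(2))^2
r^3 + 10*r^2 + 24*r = r*(r + 4)*(r + 6)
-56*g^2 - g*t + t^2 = (-8*g + t)*(7*g + t)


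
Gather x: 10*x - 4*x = 6*x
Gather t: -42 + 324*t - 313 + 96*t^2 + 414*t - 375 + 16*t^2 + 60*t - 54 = 112*t^2 + 798*t - 784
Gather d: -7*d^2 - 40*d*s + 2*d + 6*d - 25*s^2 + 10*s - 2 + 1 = -7*d^2 + d*(8 - 40*s) - 25*s^2 + 10*s - 1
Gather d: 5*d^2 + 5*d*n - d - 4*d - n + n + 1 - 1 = 5*d^2 + d*(5*n - 5)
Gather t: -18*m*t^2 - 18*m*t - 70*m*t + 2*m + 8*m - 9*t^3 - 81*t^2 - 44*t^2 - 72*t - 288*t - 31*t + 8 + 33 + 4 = 10*m - 9*t^3 + t^2*(-18*m - 125) + t*(-88*m - 391) + 45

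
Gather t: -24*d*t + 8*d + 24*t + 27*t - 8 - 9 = 8*d + t*(51 - 24*d) - 17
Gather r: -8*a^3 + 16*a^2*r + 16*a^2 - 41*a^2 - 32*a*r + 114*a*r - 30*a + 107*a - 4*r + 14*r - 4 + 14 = -8*a^3 - 25*a^2 + 77*a + r*(16*a^2 + 82*a + 10) + 10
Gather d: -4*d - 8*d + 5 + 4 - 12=-12*d - 3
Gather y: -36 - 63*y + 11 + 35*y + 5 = -28*y - 20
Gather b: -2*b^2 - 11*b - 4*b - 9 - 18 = -2*b^2 - 15*b - 27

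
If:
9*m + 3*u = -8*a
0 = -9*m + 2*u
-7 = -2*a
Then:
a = 7/2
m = -56/45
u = -28/5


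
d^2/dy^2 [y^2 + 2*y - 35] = 2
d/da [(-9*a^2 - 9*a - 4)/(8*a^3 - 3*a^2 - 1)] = 3*(24*a^4 + 48*a^3 + 23*a^2 - 2*a + 3)/(64*a^6 - 48*a^5 + 9*a^4 - 16*a^3 + 6*a^2 + 1)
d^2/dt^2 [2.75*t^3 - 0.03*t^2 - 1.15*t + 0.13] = 16.5*t - 0.06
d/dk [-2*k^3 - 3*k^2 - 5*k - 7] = -6*k^2 - 6*k - 5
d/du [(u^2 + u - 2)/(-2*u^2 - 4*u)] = -1/(2*u^2)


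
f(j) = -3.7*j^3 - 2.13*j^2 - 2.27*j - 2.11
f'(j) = -11.1*j^2 - 4.26*j - 2.27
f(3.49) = -193.26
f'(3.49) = -152.34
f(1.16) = -13.38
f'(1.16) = -22.15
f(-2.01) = 23.89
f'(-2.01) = -38.55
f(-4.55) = 312.65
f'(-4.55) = -212.68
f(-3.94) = 200.07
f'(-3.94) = -157.80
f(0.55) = -4.62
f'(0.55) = -7.97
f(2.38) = -69.46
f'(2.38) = -75.28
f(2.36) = -67.96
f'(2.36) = -74.15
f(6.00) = -891.61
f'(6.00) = -427.43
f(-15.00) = 12040.19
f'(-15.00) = -2435.87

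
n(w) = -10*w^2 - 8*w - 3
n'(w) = -20*w - 8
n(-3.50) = -97.50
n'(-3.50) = 62.00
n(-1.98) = -26.36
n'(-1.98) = 31.60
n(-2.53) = -46.77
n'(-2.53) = 42.60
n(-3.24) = -82.06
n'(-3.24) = 56.80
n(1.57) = -40.21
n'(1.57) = -39.40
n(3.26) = -135.36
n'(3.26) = -73.20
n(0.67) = -12.85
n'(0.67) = -21.40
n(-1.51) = -13.72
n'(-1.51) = 22.20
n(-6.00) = -315.00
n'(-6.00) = 112.00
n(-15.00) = -2133.00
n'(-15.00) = 292.00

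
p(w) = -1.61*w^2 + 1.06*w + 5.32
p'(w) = 1.06 - 3.22*w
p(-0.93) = 2.94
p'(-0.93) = 4.05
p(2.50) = -2.09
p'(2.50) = -6.99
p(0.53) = 5.43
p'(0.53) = -0.65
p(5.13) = -31.61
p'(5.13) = -15.46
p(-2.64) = -8.70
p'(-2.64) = 9.56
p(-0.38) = 4.68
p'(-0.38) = 2.28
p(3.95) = -15.61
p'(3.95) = -11.66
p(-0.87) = 3.18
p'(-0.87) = 3.86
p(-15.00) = -372.83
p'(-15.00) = 49.36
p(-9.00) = -134.63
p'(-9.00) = 30.04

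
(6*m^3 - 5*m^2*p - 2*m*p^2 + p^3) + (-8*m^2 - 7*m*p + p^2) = 6*m^3 - 5*m^2*p - 8*m^2 - 2*m*p^2 - 7*m*p + p^3 + p^2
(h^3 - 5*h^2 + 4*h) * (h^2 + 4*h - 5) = h^5 - h^4 - 21*h^3 + 41*h^2 - 20*h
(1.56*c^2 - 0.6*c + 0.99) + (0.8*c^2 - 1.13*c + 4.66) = 2.36*c^2 - 1.73*c + 5.65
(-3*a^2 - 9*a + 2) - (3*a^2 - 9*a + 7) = -6*a^2 - 5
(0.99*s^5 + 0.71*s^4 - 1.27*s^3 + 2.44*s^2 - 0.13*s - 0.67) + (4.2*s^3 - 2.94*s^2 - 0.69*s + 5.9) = 0.99*s^5 + 0.71*s^4 + 2.93*s^3 - 0.5*s^2 - 0.82*s + 5.23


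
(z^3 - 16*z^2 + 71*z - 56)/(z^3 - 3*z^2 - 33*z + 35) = (z - 8)/(z + 5)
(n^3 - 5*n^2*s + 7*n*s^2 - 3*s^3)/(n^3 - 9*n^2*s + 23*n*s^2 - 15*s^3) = (-n + s)/(-n + 5*s)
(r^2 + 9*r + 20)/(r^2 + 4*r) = (r + 5)/r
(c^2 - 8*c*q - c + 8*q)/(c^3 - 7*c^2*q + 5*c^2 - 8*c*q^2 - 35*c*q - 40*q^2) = (c - 1)/(c^2 + c*q + 5*c + 5*q)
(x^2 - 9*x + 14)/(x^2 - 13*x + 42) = (x - 2)/(x - 6)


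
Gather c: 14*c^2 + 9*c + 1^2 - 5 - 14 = 14*c^2 + 9*c - 18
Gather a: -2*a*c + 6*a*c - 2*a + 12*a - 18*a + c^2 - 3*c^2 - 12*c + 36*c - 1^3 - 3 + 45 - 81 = a*(4*c - 8) - 2*c^2 + 24*c - 40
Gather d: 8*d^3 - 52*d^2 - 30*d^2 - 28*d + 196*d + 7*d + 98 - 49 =8*d^3 - 82*d^2 + 175*d + 49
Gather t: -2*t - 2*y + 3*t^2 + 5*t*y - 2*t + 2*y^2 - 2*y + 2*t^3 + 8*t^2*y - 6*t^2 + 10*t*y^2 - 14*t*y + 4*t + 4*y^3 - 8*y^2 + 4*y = 2*t^3 + t^2*(8*y - 3) + t*(10*y^2 - 9*y) + 4*y^3 - 6*y^2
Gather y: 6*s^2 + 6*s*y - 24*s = 6*s^2 + 6*s*y - 24*s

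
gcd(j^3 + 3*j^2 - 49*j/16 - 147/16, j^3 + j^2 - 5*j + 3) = j + 3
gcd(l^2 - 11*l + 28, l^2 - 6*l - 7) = l - 7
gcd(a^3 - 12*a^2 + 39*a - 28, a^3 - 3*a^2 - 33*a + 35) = a^2 - 8*a + 7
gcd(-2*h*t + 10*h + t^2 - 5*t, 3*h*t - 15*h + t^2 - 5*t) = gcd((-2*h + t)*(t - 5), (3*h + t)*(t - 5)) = t - 5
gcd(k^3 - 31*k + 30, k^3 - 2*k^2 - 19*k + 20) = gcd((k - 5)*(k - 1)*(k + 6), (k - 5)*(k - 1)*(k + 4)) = k^2 - 6*k + 5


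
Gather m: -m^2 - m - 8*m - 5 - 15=-m^2 - 9*m - 20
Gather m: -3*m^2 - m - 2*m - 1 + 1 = -3*m^2 - 3*m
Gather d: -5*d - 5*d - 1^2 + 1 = -10*d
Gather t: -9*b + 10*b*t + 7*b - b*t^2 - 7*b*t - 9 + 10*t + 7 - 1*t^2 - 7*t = -2*b + t^2*(-b - 1) + t*(3*b + 3) - 2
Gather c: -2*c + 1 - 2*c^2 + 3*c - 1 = -2*c^2 + c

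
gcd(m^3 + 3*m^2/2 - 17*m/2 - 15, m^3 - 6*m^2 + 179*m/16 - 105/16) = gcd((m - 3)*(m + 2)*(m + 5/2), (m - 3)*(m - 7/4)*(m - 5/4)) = m - 3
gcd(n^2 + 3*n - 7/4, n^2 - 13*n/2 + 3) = n - 1/2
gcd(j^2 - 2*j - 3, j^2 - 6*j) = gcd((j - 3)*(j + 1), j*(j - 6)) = 1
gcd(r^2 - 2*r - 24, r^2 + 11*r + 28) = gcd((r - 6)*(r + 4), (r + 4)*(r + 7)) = r + 4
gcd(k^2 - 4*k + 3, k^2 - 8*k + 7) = k - 1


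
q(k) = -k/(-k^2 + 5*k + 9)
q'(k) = -k*(2*k - 5)/(-k^2 + 5*k + 9)^2 - 1/(-k^2 + 5*k + 9) = (k^2 - k*(2*k - 5) - 5*k - 9)/(-k^2 + 5*k + 9)^2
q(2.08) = -0.14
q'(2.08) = -0.06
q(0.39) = -0.04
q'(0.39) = -0.08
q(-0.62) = 0.11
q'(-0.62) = -0.31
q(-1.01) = 0.34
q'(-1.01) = -1.17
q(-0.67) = 0.13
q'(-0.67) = -0.35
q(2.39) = -0.16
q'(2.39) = -0.06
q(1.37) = -0.10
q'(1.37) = -0.06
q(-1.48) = -2.51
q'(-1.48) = -32.10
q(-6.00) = -0.11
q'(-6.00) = -0.01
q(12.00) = 0.16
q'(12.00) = -0.03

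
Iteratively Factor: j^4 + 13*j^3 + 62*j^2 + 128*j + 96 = (j + 4)*(j^3 + 9*j^2 + 26*j + 24) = (j + 3)*(j + 4)*(j^2 + 6*j + 8) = (j + 3)*(j + 4)^2*(j + 2)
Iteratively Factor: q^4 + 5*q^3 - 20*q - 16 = (q + 2)*(q^3 + 3*q^2 - 6*q - 8) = (q + 2)*(q + 4)*(q^2 - q - 2) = (q + 1)*(q + 2)*(q + 4)*(q - 2)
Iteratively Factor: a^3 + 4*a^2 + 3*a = (a + 3)*(a^2 + a) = (a + 1)*(a + 3)*(a)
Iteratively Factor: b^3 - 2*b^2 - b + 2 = (b + 1)*(b^2 - 3*b + 2) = (b - 2)*(b + 1)*(b - 1)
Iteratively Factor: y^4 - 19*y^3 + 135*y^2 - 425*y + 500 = (y - 5)*(y^3 - 14*y^2 + 65*y - 100) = (y - 5)^2*(y^2 - 9*y + 20) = (y - 5)^3*(y - 4)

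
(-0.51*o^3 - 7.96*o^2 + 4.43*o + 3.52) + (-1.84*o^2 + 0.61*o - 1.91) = -0.51*o^3 - 9.8*o^2 + 5.04*o + 1.61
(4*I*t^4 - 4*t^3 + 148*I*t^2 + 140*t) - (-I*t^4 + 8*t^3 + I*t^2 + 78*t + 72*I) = 5*I*t^4 - 12*t^3 + 147*I*t^2 + 62*t - 72*I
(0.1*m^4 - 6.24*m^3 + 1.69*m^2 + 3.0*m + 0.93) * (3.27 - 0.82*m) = -0.082*m^5 + 5.4438*m^4 - 21.7906*m^3 + 3.0663*m^2 + 9.0474*m + 3.0411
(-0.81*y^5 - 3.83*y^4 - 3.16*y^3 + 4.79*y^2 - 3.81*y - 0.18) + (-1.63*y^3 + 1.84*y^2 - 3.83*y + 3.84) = -0.81*y^5 - 3.83*y^4 - 4.79*y^3 + 6.63*y^2 - 7.64*y + 3.66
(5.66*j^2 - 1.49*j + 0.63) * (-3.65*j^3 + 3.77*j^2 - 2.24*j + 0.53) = -20.659*j^5 + 26.7767*j^4 - 20.5952*j^3 + 8.7125*j^2 - 2.2009*j + 0.3339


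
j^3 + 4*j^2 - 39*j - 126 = (j - 6)*(j + 3)*(j + 7)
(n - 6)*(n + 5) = n^2 - n - 30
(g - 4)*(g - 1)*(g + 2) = g^3 - 3*g^2 - 6*g + 8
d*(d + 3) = d^2 + 3*d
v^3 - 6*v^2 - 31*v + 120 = (v - 8)*(v - 3)*(v + 5)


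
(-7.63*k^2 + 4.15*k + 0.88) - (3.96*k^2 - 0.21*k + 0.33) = -11.59*k^2 + 4.36*k + 0.55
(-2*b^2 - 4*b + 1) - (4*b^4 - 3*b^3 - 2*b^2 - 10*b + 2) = -4*b^4 + 3*b^3 + 6*b - 1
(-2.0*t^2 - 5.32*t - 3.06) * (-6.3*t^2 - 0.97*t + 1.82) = 12.6*t^4 + 35.456*t^3 + 20.7984*t^2 - 6.7142*t - 5.5692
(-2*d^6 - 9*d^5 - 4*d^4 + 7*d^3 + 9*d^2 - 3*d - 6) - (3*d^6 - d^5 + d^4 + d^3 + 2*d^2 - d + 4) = -5*d^6 - 8*d^5 - 5*d^4 + 6*d^3 + 7*d^2 - 2*d - 10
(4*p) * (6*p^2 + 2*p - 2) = 24*p^3 + 8*p^2 - 8*p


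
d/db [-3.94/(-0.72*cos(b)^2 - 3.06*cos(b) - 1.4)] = (5.6736*cos(b) + 12.0564)*sin(b)/(0.72*cos(b)^2 + 3.06*cos(b) + 1.4)^2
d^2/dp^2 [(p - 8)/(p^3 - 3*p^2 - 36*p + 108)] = 6*(3*(p - 8)*(-p^2 + 2*p + 12)^2 + (-p^2 + 2*p - (p - 8)*(p - 1) + 12)*(p^3 - 3*p^2 - 36*p + 108))/(p^3 - 3*p^2 - 36*p + 108)^3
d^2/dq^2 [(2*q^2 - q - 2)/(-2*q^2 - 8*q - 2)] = 3*(3*q^3 + 4*q^2 + 7*q + 8)/(q^6 + 12*q^5 + 51*q^4 + 88*q^3 + 51*q^2 + 12*q + 1)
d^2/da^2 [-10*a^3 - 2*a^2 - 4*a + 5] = -60*a - 4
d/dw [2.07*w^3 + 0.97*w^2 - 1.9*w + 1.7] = 6.21*w^2 + 1.94*w - 1.9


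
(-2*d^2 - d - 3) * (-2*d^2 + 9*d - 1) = 4*d^4 - 16*d^3 - d^2 - 26*d + 3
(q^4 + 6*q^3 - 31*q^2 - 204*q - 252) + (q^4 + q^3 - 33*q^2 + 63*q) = 2*q^4 + 7*q^3 - 64*q^2 - 141*q - 252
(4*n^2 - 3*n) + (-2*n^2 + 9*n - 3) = 2*n^2 + 6*n - 3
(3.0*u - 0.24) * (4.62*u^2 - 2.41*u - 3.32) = 13.86*u^3 - 8.3388*u^2 - 9.3816*u + 0.7968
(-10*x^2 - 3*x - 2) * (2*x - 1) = -20*x^3 + 4*x^2 - x + 2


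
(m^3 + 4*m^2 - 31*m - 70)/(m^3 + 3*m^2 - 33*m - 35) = (m + 2)/(m + 1)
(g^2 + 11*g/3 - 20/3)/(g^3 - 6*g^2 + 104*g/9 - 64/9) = 3*(g + 5)/(3*g^2 - 14*g + 16)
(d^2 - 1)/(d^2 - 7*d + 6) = (d + 1)/(d - 6)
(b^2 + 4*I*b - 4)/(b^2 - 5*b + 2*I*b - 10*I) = (b + 2*I)/(b - 5)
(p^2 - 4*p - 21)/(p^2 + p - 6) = (p - 7)/(p - 2)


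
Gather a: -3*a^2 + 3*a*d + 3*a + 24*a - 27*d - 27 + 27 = -3*a^2 + a*(3*d + 27) - 27*d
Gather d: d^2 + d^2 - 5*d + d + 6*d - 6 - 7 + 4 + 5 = 2*d^2 + 2*d - 4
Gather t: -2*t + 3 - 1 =2 - 2*t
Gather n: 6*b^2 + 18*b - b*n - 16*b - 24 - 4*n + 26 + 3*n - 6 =6*b^2 + 2*b + n*(-b - 1) - 4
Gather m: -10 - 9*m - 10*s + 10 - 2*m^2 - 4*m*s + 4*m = -2*m^2 + m*(-4*s - 5) - 10*s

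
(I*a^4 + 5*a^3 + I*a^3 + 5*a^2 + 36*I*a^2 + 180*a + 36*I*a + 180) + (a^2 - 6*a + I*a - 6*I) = I*a^4 + 5*a^3 + I*a^3 + 6*a^2 + 36*I*a^2 + 174*a + 37*I*a + 180 - 6*I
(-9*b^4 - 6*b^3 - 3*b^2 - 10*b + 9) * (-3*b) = 27*b^5 + 18*b^4 + 9*b^3 + 30*b^2 - 27*b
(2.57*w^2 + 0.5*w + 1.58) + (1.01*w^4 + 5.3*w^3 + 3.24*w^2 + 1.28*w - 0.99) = 1.01*w^4 + 5.3*w^3 + 5.81*w^2 + 1.78*w + 0.59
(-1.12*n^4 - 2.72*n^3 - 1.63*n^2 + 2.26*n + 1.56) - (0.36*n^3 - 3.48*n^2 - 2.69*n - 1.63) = -1.12*n^4 - 3.08*n^3 + 1.85*n^2 + 4.95*n + 3.19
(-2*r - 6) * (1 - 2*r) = 4*r^2 + 10*r - 6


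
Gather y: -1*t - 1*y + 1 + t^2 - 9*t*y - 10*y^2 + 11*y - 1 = t^2 - t - 10*y^2 + y*(10 - 9*t)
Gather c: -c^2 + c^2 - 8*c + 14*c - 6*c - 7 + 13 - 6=0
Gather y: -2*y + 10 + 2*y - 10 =0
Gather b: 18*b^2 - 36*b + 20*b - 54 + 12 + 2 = 18*b^2 - 16*b - 40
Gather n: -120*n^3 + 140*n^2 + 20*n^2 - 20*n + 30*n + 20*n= -120*n^3 + 160*n^2 + 30*n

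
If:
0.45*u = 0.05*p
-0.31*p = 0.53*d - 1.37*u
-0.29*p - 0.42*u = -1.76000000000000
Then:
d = -1.56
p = 5.23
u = 0.58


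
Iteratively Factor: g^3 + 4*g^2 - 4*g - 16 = (g + 2)*(g^2 + 2*g - 8) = (g - 2)*(g + 2)*(g + 4)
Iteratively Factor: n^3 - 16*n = (n - 4)*(n^2 + 4*n) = n*(n - 4)*(n + 4)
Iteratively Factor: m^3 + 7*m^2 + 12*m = (m + 3)*(m^2 + 4*m) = m*(m + 3)*(m + 4)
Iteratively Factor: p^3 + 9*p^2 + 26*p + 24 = (p + 3)*(p^2 + 6*p + 8) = (p + 3)*(p + 4)*(p + 2)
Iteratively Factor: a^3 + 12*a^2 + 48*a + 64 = (a + 4)*(a^2 + 8*a + 16) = (a + 4)^2*(a + 4)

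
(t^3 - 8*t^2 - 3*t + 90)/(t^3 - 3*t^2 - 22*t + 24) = (t^2 - 2*t - 15)/(t^2 + 3*t - 4)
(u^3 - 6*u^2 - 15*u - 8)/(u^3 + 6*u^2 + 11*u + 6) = (u^2 - 7*u - 8)/(u^2 + 5*u + 6)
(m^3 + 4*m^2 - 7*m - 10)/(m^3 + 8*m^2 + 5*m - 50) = (m + 1)/(m + 5)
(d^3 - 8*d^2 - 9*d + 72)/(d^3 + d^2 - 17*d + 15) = (d^2 - 5*d - 24)/(d^2 + 4*d - 5)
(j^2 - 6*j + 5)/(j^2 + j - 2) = (j - 5)/(j + 2)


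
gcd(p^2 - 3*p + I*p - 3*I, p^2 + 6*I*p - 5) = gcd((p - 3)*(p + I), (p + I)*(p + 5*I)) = p + I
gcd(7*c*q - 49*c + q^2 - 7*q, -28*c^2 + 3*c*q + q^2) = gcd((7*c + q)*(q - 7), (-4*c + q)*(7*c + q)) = 7*c + q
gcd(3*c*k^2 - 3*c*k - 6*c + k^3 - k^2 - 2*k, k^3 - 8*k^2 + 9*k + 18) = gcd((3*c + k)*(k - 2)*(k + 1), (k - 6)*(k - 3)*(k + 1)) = k + 1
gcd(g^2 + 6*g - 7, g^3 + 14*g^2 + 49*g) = g + 7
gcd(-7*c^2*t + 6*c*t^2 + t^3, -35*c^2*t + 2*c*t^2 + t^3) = 7*c*t + t^2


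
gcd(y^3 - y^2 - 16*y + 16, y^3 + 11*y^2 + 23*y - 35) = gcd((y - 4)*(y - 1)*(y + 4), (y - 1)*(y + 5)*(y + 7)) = y - 1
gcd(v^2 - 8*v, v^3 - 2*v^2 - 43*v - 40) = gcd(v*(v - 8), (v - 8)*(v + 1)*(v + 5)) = v - 8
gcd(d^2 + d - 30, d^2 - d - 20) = d - 5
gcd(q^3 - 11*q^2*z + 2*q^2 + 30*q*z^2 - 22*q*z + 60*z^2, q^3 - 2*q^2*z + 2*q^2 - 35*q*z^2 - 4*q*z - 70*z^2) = q + 2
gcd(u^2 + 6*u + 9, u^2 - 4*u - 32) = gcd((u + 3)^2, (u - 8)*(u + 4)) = 1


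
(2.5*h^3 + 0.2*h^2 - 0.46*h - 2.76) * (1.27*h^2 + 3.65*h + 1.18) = 3.175*h^5 + 9.379*h^4 + 3.0958*h^3 - 4.9482*h^2 - 10.6168*h - 3.2568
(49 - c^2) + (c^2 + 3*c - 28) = 3*c + 21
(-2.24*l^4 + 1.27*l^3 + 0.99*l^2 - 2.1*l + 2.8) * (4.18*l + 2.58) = -9.3632*l^5 - 0.470600000000001*l^4 + 7.4148*l^3 - 6.2238*l^2 + 6.286*l + 7.224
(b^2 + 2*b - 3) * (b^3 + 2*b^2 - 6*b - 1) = b^5 + 4*b^4 - 5*b^3 - 19*b^2 + 16*b + 3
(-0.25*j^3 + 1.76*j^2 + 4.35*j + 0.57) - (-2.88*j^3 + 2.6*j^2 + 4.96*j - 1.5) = 2.63*j^3 - 0.84*j^2 - 0.61*j + 2.07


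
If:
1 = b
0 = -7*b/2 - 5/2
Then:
No Solution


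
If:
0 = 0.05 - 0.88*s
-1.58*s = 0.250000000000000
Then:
No Solution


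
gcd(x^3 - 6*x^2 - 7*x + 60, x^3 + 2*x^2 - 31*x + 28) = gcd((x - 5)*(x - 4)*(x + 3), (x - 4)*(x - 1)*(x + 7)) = x - 4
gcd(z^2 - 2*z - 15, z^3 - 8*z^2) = 1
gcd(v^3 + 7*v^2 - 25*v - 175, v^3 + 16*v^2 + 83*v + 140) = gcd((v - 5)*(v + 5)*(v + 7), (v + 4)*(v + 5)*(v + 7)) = v^2 + 12*v + 35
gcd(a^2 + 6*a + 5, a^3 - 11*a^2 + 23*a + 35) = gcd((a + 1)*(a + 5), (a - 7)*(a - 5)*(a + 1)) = a + 1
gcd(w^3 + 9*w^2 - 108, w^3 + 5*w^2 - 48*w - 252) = w^2 + 12*w + 36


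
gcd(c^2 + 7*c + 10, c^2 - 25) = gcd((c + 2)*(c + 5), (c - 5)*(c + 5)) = c + 5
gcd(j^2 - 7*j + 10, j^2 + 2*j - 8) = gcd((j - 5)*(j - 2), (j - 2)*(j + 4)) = j - 2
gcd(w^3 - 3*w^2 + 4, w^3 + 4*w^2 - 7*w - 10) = w^2 - w - 2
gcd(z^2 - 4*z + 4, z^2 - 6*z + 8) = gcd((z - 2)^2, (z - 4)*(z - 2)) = z - 2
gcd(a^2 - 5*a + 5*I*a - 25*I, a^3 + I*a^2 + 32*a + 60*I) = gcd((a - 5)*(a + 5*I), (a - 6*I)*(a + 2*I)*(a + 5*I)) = a + 5*I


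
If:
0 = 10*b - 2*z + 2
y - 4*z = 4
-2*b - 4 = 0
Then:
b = -2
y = -32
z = -9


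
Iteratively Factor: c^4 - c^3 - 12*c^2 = (c + 3)*(c^3 - 4*c^2) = c*(c + 3)*(c^2 - 4*c) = c^2*(c + 3)*(c - 4)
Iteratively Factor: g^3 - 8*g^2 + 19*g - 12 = (g - 4)*(g^2 - 4*g + 3) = (g - 4)*(g - 3)*(g - 1)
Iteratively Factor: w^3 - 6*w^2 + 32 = (w - 4)*(w^2 - 2*w - 8) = (w - 4)*(w + 2)*(w - 4)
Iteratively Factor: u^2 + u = (u)*(u + 1)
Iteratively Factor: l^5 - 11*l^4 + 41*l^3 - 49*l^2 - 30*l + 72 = (l - 3)*(l^4 - 8*l^3 + 17*l^2 + 2*l - 24) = (l - 3)*(l - 2)*(l^3 - 6*l^2 + 5*l + 12) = (l - 3)^2*(l - 2)*(l^2 - 3*l - 4) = (l - 4)*(l - 3)^2*(l - 2)*(l + 1)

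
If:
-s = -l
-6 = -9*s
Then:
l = 2/3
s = 2/3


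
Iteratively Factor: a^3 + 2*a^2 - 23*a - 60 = (a + 4)*(a^2 - 2*a - 15) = (a - 5)*(a + 4)*(a + 3)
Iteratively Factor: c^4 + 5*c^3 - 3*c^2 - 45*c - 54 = (c + 2)*(c^3 + 3*c^2 - 9*c - 27) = (c + 2)*(c + 3)*(c^2 - 9) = (c + 2)*(c + 3)^2*(c - 3)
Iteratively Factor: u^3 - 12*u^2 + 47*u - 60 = (u - 3)*(u^2 - 9*u + 20) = (u - 4)*(u - 3)*(u - 5)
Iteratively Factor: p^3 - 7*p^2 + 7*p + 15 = (p - 5)*(p^2 - 2*p - 3) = (p - 5)*(p + 1)*(p - 3)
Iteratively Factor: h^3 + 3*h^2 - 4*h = (h + 4)*(h^2 - h) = (h - 1)*(h + 4)*(h)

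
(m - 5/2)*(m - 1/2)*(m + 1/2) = m^3 - 5*m^2/2 - m/4 + 5/8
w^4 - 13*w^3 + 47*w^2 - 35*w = w*(w - 7)*(w - 5)*(w - 1)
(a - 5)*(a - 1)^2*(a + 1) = a^4 - 6*a^3 + 4*a^2 + 6*a - 5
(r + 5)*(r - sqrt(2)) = r^2 - sqrt(2)*r + 5*r - 5*sqrt(2)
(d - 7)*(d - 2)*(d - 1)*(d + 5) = d^4 - 5*d^3 - 27*d^2 + 101*d - 70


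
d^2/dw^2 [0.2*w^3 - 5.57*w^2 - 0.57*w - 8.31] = 1.2*w - 11.14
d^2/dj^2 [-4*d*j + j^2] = 2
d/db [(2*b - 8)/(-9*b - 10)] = -92/(9*b + 10)^2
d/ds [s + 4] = 1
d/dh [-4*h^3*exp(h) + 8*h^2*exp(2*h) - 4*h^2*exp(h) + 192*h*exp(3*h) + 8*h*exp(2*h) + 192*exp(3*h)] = 4*(-h^3 + 4*h^2*exp(h) - 4*h^2 + 144*h*exp(2*h) + 8*h*exp(h) - 2*h + 192*exp(2*h) + 2*exp(h))*exp(h)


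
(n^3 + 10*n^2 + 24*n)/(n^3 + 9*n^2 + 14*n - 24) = n/(n - 1)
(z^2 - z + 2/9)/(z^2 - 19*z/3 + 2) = (z - 2/3)/(z - 6)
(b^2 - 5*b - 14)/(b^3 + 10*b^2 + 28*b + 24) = (b - 7)/(b^2 + 8*b + 12)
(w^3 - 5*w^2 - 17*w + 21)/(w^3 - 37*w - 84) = (w - 1)/(w + 4)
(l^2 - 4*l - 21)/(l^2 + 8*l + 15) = (l - 7)/(l + 5)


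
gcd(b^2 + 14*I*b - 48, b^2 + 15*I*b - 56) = b + 8*I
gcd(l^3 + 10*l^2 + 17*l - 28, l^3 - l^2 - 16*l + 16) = l^2 + 3*l - 4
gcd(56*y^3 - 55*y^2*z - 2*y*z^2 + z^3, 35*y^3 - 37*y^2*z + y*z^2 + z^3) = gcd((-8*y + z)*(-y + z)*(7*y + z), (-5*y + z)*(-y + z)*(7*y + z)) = 7*y^2 - 6*y*z - z^2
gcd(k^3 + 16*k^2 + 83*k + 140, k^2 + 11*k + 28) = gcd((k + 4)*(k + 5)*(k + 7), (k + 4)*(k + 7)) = k^2 + 11*k + 28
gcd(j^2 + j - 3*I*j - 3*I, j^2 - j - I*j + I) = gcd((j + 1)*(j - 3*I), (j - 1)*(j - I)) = 1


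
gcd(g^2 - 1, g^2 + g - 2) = g - 1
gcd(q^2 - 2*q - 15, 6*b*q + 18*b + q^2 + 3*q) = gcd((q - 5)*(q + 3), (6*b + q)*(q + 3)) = q + 3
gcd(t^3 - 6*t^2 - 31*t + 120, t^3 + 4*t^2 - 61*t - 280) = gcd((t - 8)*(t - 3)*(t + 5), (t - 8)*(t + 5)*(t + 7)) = t^2 - 3*t - 40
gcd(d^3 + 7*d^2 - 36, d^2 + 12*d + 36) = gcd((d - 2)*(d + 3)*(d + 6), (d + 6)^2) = d + 6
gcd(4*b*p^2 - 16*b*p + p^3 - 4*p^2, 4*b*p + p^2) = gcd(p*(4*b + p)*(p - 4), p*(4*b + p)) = 4*b*p + p^2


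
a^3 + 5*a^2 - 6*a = a*(a - 1)*(a + 6)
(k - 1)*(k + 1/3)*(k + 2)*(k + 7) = k^4 + 25*k^3/3 + 23*k^2/3 - 37*k/3 - 14/3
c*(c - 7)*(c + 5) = c^3 - 2*c^2 - 35*c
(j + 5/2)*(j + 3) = j^2 + 11*j/2 + 15/2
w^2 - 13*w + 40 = (w - 8)*(w - 5)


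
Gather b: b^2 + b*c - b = b^2 + b*(c - 1)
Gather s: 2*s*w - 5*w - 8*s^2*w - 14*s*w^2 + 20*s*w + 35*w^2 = -8*s^2*w + s*(-14*w^2 + 22*w) + 35*w^2 - 5*w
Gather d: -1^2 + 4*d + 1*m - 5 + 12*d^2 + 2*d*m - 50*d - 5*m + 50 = 12*d^2 + d*(2*m - 46) - 4*m + 44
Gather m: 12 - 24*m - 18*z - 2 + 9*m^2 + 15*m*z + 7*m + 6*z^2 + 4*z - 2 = 9*m^2 + m*(15*z - 17) + 6*z^2 - 14*z + 8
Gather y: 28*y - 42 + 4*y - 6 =32*y - 48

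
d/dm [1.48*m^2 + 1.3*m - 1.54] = 2.96*m + 1.3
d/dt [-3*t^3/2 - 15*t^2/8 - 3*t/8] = -9*t^2/2 - 15*t/4 - 3/8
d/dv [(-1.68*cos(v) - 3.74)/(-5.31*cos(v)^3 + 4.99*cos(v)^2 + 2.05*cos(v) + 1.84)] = (17.8416*cos(v)^3 + 51.195*cos(v)^2 - 37.3252*cos(v) - 4.5758)*sin(v)/(28.1961*cos(v)^6 - 52.9938*cos(v)^5 + 3.1291*cos(v)^4 + 0.918199999999999*cos(v)^3 + 22.5657*cos(v)^2 + 7.544*cos(v) + 3.3856)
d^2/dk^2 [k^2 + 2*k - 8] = 2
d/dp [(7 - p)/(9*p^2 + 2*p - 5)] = 9*(p^2 - 14*p - 1)/(81*p^4 + 36*p^3 - 86*p^2 - 20*p + 25)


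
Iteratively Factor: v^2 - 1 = (v - 1)*(v + 1)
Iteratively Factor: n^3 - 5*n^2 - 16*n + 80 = (n - 4)*(n^2 - n - 20) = (n - 4)*(n + 4)*(n - 5)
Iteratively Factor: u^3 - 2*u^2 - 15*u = (u)*(u^2 - 2*u - 15) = u*(u - 5)*(u + 3)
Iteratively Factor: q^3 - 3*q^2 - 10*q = (q - 5)*(q^2 + 2*q) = (q - 5)*(q + 2)*(q)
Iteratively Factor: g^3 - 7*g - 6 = (g + 2)*(g^2 - 2*g - 3) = (g - 3)*(g + 2)*(g + 1)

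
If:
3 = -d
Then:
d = -3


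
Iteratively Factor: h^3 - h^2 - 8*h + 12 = (h + 3)*(h^2 - 4*h + 4) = (h - 2)*(h + 3)*(h - 2)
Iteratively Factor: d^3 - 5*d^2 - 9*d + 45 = (d - 5)*(d^2 - 9) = (d - 5)*(d - 3)*(d + 3)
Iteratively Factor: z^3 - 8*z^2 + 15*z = (z)*(z^2 - 8*z + 15) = z*(z - 3)*(z - 5)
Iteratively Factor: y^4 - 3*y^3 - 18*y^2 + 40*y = (y - 2)*(y^3 - y^2 - 20*y) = y*(y - 2)*(y^2 - y - 20) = y*(y - 5)*(y - 2)*(y + 4)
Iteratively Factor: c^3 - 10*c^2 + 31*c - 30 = (c - 3)*(c^2 - 7*c + 10) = (c - 3)*(c - 2)*(c - 5)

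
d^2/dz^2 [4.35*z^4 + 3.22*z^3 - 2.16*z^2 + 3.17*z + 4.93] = 52.2*z^2 + 19.32*z - 4.32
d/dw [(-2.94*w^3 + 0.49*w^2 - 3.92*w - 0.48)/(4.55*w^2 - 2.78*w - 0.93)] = (-13.377*w^4 + 16.3464*w^3 + 24.6764*w^2 + 3.4566*w + 2.3112)/(20.7025*w^4 - 25.298*w^3 - 0.734600000000002*w^2 + 5.1708*w + 0.8649)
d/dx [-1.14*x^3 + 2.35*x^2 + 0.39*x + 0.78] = -3.42*x^2 + 4.7*x + 0.39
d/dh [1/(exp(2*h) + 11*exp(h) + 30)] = (-2*exp(h) - 11)*exp(h)/(exp(2*h) + 11*exp(h) + 30)^2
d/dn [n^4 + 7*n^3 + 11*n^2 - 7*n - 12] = 4*n^3 + 21*n^2 + 22*n - 7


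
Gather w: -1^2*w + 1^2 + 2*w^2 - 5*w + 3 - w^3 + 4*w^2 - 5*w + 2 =-w^3 + 6*w^2 - 11*w + 6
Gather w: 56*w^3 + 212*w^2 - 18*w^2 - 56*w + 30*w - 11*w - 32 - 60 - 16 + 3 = 56*w^3 + 194*w^2 - 37*w - 105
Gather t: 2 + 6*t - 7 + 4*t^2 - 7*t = 4*t^2 - t - 5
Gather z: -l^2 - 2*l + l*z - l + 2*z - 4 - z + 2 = -l^2 - 3*l + z*(l + 1) - 2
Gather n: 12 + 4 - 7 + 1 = 10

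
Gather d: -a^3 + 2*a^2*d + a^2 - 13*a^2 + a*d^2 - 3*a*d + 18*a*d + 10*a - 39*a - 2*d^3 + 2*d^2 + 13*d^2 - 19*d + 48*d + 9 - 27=-a^3 - 12*a^2 - 29*a - 2*d^3 + d^2*(a + 15) + d*(2*a^2 + 15*a + 29) - 18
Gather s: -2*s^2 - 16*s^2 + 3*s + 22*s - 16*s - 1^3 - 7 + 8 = -18*s^2 + 9*s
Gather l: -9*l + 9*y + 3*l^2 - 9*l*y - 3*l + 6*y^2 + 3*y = 3*l^2 + l*(-9*y - 12) + 6*y^2 + 12*y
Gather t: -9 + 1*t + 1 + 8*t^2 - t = 8*t^2 - 8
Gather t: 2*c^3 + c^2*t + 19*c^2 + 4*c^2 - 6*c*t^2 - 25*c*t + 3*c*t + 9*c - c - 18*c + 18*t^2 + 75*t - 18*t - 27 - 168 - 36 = 2*c^3 + 23*c^2 - 10*c + t^2*(18 - 6*c) + t*(c^2 - 22*c + 57) - 231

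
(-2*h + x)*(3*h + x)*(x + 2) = -6*h^2*x - 12*h^2 + h*x^2 + 2*h*x + x^3 + 2*x^2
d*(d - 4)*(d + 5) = d^3 + d^2 - 20*d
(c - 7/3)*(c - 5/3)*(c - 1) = c^3 - 5*c^2 + 71*c/9 - 35/9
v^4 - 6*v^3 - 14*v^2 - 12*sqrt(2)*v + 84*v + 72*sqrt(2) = (v - 6)*(v - 3*sqrt(2))*(v + sqrt(2))*(v + 2*sqrt(2))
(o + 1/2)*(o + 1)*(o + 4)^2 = o^4 + 19*o^3/2 + 57*o^2/2 + 28*o + 8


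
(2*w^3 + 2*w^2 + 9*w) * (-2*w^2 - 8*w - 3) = -4*w^5 - 20*w^4 - 40*w^3 - 78*w^2 - 27*w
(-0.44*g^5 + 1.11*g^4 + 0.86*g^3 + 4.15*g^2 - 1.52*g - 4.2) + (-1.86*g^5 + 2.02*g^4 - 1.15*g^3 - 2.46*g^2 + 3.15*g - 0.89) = -2.3*g^5 + 3.13*g^4 - 0.29*g^3 + 1.69*g^2 + 1.63*g - 5.09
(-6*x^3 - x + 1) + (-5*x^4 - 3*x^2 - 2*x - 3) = -5*x^4 - 6*x^3 - 3*x^2 - 3*x - 2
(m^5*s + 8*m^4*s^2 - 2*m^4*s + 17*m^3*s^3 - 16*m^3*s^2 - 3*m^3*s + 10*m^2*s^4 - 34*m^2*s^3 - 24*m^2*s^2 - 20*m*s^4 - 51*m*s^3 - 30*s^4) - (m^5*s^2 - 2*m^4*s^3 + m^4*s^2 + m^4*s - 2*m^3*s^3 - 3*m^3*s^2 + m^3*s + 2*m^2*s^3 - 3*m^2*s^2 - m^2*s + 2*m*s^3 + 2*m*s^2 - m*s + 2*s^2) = -m^5*s^2 + m^5*s + 2*m^4*s^3 + 7*m^4*s^2 - 3*m^4*s + 19*m^3*s^3 - 13*m^3*s^2 - 4*m^3*s + 10*m^2*s^4 - 36*m^2*s^3 - 21*m^2*s^2 + m^2*s - 20*m*s^4 - 53*m*s^3 - 2*m*s^2 + m*s - 30*s^4 - 2*s^2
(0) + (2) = 2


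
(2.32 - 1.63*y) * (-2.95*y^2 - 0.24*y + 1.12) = 4.8085*y^3 - 6.4528*y^2 - 2.3824*y + 2.5984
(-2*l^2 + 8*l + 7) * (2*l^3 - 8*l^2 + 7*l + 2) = -4*l^5 + 32*l^4 - 64*l^3 - 4*l^2 + 65*l + 14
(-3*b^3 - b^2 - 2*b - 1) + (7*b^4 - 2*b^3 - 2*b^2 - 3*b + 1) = 7*b^4 - 5*b^3 - 3*b^2 - 5*b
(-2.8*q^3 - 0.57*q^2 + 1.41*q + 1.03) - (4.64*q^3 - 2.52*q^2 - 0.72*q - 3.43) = -7.44*q^3 + 1.95*q^2 + 2.13*q + 4.46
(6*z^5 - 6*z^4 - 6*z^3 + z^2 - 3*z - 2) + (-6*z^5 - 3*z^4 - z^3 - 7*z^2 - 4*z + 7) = -9*z^4 - 7*z^3 - 6*z^2 - 7*z + 5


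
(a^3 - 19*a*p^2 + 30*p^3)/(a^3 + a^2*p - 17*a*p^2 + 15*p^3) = (-a + 2*p)/(-a + p)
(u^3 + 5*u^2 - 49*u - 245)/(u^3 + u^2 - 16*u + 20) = (u^2 - 49)/(u^2 - 4*u + 4)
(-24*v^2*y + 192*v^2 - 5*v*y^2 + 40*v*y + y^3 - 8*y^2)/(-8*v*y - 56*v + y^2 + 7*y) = (3*v*y - 24*v + y^2 - 8*y)/(y + 7)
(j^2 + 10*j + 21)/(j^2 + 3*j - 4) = (j^2 + 10*j + 21)/(j^2 + 3*j - 4)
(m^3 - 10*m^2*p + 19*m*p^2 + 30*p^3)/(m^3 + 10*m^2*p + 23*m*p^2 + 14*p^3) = (m^2 - 11*m*p + 30*p^2)/(m^2 + 9*m*p + 14*p^2)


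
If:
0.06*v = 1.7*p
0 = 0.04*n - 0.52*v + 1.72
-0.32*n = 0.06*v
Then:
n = -0.61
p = 0.12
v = 3.26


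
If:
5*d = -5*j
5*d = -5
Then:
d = -1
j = 1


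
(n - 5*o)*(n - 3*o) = n^2 - 8*n*o + 15*o^2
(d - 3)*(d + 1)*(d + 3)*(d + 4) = d^4 + 5*d^3 - 5*d^2 - 45*d - 36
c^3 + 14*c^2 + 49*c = c*(c + 7)^2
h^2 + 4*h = h*(h + 4)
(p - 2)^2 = p^2 - 4*p + 4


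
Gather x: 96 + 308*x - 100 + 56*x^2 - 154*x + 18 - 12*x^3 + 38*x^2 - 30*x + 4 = -12*x^3 + 94*x^2 + 124*x + 18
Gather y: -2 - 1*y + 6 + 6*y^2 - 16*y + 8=6*y^2 - 17*y + 12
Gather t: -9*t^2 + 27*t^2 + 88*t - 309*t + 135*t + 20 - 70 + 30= 18*t^2 - 86*t - 20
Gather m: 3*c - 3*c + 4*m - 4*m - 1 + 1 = 0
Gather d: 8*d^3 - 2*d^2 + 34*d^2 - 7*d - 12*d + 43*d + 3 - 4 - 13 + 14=8*d^3 + 32*d^2 + 24*d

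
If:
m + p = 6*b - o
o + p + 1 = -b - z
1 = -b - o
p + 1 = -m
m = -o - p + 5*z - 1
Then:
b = -2/7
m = -8/7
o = -5/7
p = 1/7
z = -1/7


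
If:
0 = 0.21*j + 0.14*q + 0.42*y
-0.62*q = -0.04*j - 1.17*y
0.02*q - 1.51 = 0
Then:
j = -139.92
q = 75.50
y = 44.79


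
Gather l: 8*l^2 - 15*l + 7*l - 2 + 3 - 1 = 8*l^2 - 8*l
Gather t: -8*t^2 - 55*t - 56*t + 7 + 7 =-8*t^2 - 111*t + 14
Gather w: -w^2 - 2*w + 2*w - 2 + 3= 1 - w^2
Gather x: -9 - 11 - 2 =-22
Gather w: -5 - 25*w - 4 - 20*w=-45*w - 9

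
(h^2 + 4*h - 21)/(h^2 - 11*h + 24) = (h + 7)/(h - 8)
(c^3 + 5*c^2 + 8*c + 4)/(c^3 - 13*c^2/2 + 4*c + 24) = 2*(c^3 + 5*c^2 + 8*c + 4)/(2*c^3 - 13*c^2 + 8*c + 48)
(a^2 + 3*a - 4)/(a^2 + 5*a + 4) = (a - 1)/(a + 1)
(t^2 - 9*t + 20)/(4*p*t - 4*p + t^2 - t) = (t^2 - 9*t + 20)/(4*p*t - 4*p + t^2 - t)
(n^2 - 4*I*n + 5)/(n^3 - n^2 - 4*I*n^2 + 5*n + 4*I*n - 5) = 1/(n - 1)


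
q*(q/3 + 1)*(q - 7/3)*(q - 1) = q^4/3 - q^3/9 - 23*q^2/9 + 7*q/3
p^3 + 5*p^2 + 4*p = p*(p + 1)*(p + 4)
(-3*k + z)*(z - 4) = -3*k*z + 12*k + z^2 - 4*z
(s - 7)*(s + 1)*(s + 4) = s^3 - 2*s^2 - 31*s - 28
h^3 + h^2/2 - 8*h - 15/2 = (h - 3)*(h + 1)*(h + 5/2)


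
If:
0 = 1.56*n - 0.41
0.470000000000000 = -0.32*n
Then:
No Solution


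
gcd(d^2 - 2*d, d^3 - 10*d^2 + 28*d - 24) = d - 2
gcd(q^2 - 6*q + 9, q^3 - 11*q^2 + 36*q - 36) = q - 3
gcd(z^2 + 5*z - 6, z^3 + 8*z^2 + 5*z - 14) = z - 1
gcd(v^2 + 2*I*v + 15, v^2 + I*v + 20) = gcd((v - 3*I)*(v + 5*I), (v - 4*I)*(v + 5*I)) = v + 5*I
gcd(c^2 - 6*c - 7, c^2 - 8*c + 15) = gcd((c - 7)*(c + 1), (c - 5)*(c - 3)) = 1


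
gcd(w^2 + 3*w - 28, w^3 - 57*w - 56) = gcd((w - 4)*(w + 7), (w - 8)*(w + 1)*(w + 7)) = w + 7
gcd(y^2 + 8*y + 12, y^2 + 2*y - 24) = y + 6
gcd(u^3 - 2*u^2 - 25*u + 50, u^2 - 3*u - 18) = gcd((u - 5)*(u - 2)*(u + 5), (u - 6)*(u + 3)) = 1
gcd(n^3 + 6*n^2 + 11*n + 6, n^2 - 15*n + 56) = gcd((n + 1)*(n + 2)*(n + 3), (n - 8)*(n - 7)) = 1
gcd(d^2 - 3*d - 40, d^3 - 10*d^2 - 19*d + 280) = d^2 - 3*d - 40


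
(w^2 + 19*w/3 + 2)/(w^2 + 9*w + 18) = (w + 1/3)/(w + 3)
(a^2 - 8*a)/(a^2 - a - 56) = a/(a + 7)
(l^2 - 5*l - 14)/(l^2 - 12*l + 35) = (l + 2)/(l - 5)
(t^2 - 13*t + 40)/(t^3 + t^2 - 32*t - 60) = (t^2 - 13*t + 40)/(t^3 + t^2 - 32*t - 60)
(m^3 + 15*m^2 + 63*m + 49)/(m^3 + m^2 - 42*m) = (m^2 + 8*m + 7)/(m*(m - 6))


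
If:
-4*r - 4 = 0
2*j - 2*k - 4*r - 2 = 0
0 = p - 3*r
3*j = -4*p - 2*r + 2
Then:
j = 16/3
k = 19/3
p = -3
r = -1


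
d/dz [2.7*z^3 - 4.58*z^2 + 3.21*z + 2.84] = 8.1*z^2 - 9.16*z + 3.21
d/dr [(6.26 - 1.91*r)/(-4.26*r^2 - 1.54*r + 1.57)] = (-8.1366*r^2 + 53.3352*r + 6.6417)/(18.1476*r^4 + 13.1208*r^3 - 11.0048*r^2 - 4.8356*r + 2.4649)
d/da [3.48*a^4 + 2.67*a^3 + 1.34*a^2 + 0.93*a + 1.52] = 13.92*a^3 + 8.01*a^2 + 2.68*a + 0.93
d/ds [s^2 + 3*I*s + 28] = 2*s + 3*I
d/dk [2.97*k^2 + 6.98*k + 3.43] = 5.94*k + 6.98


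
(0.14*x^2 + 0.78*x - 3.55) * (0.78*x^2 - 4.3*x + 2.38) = 0.1092*x^4 + 0.00640000000000007*x^3 - 5.7898*x^2 + 17.1214*x - 8.449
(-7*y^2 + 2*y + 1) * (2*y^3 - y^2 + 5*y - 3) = -14*y^5 + 11*y^4 - 35*y^3 + 30*y^2 - y - 3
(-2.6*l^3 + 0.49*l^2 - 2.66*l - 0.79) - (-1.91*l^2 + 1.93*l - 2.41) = -2.6*l^3 + 2.4*l^2 - 4.59*l + 1.62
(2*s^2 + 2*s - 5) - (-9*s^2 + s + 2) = 11*s^2 + s - 7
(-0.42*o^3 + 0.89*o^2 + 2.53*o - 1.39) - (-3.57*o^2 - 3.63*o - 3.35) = -0.42*o^3 + 4.46*o^2 + 6.16*o + 1.96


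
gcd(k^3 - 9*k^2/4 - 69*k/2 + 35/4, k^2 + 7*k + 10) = k + 5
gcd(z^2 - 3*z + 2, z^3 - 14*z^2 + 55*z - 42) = z - 1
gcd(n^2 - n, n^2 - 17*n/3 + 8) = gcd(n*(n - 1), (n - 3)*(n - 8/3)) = 1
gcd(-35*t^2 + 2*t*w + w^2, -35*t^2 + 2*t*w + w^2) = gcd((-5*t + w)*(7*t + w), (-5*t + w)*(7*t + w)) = 35*t^2 - 2*t*w - w^2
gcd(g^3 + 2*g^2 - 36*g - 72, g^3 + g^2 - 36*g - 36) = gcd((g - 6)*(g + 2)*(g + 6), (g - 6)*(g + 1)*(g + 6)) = g^2 - 36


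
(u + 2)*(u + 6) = u^2 + 8*u + 12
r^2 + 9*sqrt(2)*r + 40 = (r + 4*sqrt(2))*(r + 5*sqrt(2))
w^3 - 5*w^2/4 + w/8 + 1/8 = (w - 1)*(w - 1/2)*(w + 1/4)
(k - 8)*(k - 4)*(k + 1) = k^3 - 11*k^2 + 20*k + 32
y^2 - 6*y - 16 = (y - 8)*(y + 2)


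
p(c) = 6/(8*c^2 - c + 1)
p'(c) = 6*(1 - 16*c)/(8*c^2 - c + 1)^2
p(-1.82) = 0.20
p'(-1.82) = 0.21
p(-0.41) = 2.18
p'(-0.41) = 5.98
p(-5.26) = 0.03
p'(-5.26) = 0.01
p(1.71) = 0.26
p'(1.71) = -0.31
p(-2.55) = 0.11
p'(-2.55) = 0.08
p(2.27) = 0.15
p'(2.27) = -0.13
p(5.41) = 0.03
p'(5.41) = -0.01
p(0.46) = 2.69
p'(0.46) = -7.65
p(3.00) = 0.09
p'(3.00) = -0.06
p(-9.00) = 0.01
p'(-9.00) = 0.00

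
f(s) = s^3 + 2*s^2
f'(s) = 3*s^2 + 4*s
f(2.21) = 20.56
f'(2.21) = 23.49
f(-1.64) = 0.97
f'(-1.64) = 1.51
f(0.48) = 0.57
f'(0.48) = 2.61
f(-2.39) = -2.23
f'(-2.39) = 7.58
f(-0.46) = 0.33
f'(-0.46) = -1.21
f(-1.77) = 0.72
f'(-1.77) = 2.32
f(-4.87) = -68.07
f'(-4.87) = 51.67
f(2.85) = 39.39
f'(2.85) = 35.77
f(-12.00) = -1440.00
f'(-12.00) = 384.00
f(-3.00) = -9.00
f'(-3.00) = 15.00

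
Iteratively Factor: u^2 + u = (u + 1)*(u)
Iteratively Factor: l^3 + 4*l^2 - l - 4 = (l - 1)*(l^2 + 5*l + 4) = (l - 1)*(l + 4)*(l + 1)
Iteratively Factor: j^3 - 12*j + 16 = (j - 2)*(j^2 + 2*j - 8) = (j - 2)^2*(j + 4)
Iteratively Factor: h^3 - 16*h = (h + 4)*(h^2 - 4*h) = h*(h + 4)*(h - 4)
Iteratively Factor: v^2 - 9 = (v - 3)*(v + 3)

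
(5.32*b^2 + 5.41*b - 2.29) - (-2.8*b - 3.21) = 5.32*b^2 + 8.21*b + 0.92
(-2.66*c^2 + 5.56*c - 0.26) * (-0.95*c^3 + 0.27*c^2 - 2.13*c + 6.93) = 2.527*c^5 - 6.0002*c^4 + 7.414*c^3 - 30.3468*c^2 + 39.0846*c - 1.8018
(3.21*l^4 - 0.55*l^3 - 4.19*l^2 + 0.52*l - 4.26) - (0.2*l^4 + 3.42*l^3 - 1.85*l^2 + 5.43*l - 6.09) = 3.01*l^4 - 3.97*l^3 - 2.34*l^2 - 4.91*l + 1.83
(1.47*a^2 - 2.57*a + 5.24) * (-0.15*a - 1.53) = -0.2205*a^3 - 1.8636*a^2 + 3.1461*a - 8.0172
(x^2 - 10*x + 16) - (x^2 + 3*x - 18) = 34 - 13*x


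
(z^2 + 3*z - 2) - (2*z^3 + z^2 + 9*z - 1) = -2*z^3 - 6*z - 1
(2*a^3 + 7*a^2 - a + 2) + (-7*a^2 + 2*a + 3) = 2*a^3 + a + 5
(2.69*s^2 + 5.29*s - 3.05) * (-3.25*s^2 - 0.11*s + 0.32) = -8.7425*s^4 - 17.4884*s^3 + 10.1914*s^2 + 2.0283*s - 0.976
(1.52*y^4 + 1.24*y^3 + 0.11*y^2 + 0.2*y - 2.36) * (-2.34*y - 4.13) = -3.5568*y^5 - 9.1792*y^4 - 5.3786*y^3 - 0.9223*y^2 + 4.6964*y + 9.7468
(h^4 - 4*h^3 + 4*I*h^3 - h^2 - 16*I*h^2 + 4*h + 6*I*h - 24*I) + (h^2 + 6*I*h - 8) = h^4 - 4*h^3 + 4*I*h^3 - 16*I*h^2 + 4*h + 12*I*h - 8 - 24*I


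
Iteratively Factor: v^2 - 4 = (v + 2)*(v - 2)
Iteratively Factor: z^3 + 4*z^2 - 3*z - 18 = (z + 3)*(z^2 + z - 6) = (z - 2)*(z + 3)*(z + 3)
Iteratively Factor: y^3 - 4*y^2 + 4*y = (y - 2)*(y^2 - 2*y) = y*(y - 2)*(y - 2)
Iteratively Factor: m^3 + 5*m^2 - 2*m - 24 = (m + 3)*(m^2 + 2*m - 8) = (m - 2)*(m + 3)*(m + 4)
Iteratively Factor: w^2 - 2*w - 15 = (w - 5)*(w + 3)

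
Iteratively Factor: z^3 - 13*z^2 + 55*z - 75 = (z - 3)*(z^2 - 10*z + 25) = (z - 5)*(z - 3)*(z - 5)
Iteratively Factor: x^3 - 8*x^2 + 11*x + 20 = (x - 5)*(x^2 - 3*x - 4) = (x - 5)*(x + 1)*(x - 4)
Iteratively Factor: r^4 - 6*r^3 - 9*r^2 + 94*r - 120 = (r - 3)*(r^3 - 3*r^2 - 18*r + 40) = (r - 5)*(r - 3)*(r^2 + 2*r - 8) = (r - 5)*(r - 3)*(r - 2)*(r + 4)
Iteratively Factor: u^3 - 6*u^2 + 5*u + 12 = (u - 3)*(u^2 - 3*u - 4) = (u - 3)*(u + 1)*(u - 4)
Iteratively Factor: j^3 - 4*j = (j + 2)*(j^2 - 2*j) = j*(j + 2)*(j - 2)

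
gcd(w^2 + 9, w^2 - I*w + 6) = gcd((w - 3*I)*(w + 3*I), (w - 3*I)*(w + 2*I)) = w - 3*I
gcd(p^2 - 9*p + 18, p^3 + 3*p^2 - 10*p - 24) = p - 3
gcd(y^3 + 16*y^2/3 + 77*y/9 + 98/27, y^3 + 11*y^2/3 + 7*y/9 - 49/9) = y^2 + 14*y/3 + 49/9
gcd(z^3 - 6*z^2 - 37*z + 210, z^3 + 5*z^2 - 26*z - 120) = z^2 + z - 30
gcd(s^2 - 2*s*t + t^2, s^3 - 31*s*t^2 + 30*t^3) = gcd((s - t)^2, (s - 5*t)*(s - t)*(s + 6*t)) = s - t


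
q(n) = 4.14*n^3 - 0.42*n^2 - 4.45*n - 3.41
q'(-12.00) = 1794.11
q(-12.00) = -7164.41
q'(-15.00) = 2802.65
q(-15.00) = -14003.66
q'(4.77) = 274.13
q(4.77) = 415.13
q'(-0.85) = 5.24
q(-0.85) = -2.47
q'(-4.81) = 286.94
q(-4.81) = -452.44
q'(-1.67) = 31.59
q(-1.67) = -16.43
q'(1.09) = 9.39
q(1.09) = -3.40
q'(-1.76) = 35.50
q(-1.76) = -19.45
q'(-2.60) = 81.69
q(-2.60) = -67.44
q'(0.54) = -1.28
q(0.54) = -5.28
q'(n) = 12.42*n^2 - 0.84*n - 4.45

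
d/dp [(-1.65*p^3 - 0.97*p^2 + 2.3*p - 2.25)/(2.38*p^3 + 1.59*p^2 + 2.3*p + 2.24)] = (1.77635683940025e-15*p^5 - 0.3149*p^4 - 18.538*p^3 - 0.911000000000001*p^2 + 2.8094*p + 10.327)/(5.6644*p^6 + 7.5684*p^5 + 13.4761*p^4 + 17.9764*p^3 + 12.4132*p^2 + 10.304*p + 5.0176)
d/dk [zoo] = 0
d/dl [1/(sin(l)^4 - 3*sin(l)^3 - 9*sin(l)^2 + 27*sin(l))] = (-4*cos(l) - 3/tan(l) + 9*cos(l)/sin(l)^2)/((sin(l) - 3)^3*(sin(l) + 3)^2)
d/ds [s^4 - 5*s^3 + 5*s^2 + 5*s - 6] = 4*s^3 - 15*s^2 + 10*s + 5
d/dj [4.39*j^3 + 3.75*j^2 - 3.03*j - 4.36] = 13.17*j^2 + 7.5*j - 3.03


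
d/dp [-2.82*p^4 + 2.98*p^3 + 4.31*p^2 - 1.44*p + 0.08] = -11.28*p^3 + 8.94*p^2 + 8.62*p - 1.44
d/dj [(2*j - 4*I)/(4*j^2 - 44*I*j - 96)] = (-j^2 + 4*I*j - 2)/(2*(j^4 - 22*I*j^3 - 169*j^2 + 528*I*j + 576))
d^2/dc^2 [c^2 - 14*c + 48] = 2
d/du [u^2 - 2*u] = 2*u - 2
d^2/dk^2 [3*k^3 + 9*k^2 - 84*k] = 18*k + 18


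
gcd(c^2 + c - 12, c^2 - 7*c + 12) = c - 3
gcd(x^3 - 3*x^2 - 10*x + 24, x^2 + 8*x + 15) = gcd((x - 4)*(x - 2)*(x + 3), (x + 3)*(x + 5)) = x + 3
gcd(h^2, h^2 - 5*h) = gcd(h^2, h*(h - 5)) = h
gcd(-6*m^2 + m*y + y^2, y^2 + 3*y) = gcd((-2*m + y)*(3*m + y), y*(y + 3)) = 1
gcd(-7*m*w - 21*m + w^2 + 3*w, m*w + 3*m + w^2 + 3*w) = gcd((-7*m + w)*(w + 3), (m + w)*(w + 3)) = w + 3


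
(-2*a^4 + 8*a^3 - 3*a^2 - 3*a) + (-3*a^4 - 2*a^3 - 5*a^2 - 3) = -5*a^4 + 6*a^3 - 8*a^2 - 3*a - 3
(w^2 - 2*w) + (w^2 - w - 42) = 2*w^2 - 3*w - 42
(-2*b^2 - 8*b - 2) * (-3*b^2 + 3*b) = 6*b^4 + 18*b^3 - 18*b^2 - 6*b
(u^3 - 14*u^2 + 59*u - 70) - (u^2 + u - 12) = u^3 - 15*u^2 + 58*u - 58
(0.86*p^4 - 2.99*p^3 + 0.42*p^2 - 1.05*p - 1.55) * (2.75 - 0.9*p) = -0.774*p^5 + 5.056*p^4 - 8.6005*p^3 + 2.1*p^2 - 1.4925*p - 4.2625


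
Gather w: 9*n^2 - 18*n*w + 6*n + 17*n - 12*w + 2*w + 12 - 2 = 9*n^2 + 23*n + w*(-18*n - 10) + 10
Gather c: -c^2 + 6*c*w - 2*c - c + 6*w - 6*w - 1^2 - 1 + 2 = -c^2 + c*(6*w - 3)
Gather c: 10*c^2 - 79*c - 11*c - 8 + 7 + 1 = 10*c^2 - 90*c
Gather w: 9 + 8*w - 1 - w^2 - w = -w^2 + 7*w + 8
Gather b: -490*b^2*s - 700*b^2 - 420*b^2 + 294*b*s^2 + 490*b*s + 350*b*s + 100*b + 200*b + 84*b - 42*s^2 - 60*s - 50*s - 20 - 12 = b^2*(-490*s - 1120) + b*(294*s^2 + 840*s + 384) - 42*s^2 - 110*s - 32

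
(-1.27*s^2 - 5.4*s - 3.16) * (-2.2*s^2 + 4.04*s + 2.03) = 2.794*s^4 + 6.7492*s^3 - 17.4421*s^2 - 23.7284*s - 6.4148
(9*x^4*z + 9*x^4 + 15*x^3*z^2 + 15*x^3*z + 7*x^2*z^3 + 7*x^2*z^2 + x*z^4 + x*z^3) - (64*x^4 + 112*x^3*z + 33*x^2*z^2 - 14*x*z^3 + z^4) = 9*x^4*z - 55*x^4 + 15*x^3*z^2 - 97*x^3*z + 7*x^2*z^3 - 26*x^2*z^2 + x*z^4 + 15*x*z^3 - z^4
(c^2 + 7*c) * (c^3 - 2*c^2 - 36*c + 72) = c^5 + 5*c^4 - 50*c^3 - 180*c^2 + 504*c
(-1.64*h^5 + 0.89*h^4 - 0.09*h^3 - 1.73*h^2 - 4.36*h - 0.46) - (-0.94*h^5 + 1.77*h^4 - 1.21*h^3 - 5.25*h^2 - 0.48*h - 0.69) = -0.7*h^5 - 0.88*h^4 + 1.12*h^3 + 3.52*h^2 - 3.88*h + 0.23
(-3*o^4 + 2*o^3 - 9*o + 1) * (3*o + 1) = -9*o^5 + 3*o^4 + 2*o^3 - 27*o^2 - 6*o + 1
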